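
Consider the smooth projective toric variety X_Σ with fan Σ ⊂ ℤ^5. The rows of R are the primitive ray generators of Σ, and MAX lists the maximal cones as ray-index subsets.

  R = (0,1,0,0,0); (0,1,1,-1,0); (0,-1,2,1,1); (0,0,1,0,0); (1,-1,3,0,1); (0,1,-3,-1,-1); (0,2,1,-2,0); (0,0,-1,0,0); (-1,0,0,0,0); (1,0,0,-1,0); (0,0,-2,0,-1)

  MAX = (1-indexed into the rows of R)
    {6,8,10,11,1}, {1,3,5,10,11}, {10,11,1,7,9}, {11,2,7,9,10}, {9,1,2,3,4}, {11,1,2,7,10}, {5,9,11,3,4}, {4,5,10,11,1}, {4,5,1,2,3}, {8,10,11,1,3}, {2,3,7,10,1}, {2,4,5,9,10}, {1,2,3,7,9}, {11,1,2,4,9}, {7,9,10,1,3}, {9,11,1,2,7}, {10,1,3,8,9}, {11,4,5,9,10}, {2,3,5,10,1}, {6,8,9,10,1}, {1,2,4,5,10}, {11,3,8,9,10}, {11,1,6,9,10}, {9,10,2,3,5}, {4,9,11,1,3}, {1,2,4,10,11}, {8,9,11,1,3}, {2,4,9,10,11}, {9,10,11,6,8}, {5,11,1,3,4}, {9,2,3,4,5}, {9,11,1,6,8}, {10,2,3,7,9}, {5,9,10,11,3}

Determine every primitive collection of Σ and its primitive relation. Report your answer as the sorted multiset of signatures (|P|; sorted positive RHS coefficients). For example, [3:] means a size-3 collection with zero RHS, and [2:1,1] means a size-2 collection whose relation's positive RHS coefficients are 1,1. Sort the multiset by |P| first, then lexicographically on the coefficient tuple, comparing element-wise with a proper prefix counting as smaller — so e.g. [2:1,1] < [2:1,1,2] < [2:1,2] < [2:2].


The 20 primitive collections of Σ (r=11, n=5):

  P={4,8}:  v_{4} + v_{8} = 0  ⇒ sig = [2:]
  P={3,6}:  v_{3} + v_{6} = v_{8}  ⇒ sig = [2:1]
  P={5,6}:  v_{5} + v_{6} = v_{10}  ⇒ sig = [2:1]
  P={5,8}:  v_{5} + v_{8} = v_{3} + v_{10}  ⇒ sig = [2:1,1]
  P={2,8}:  v_{2} + v_{8} = v_{1} + v_{9} + v_{10}  ⇒ sig = [2:1,1,1]
  P={4,6}:  v_{4} + v_{6} = v_{1} + v_{9} + v_{10} + v_{11}  ⇒ sig = [2:1,1,1,1]
  P={5,7}:  v_{5} + v_{7} = 2·v_{2} + v_{3} + v_{10}  ⇒ sig = [2:1,1,2]
  P={2,6}:  v_{2} + v_{6} = 2·v_{1} + 2·v_{9} + 2·v_{10} + v_{11}  ⇒ sig = [2:1,2,2,2]
  P={6,7}:  v_{6} + v_{7} = 3·v_{1} + 3·v_{9} + 3·v_{10} + v_{11}  ⇒ sig = [2:1,3,3,3]
  P={4,7}:  v_{4} + v_{7} = 2·v_{2}  ⇒ sig = [2:2]
  P={7,8}:  v_{7} + v_{8} = 2·v_{1} + 2·v_{9} + 2·v_{10}  ⇒ sig = [2:2,2,2]
  P={2,3,11}:  v_{2} + v_{3} + v_{11} = v_{4}  ⇒ sig = [3:1]
  P={3,4,10}:  v_{3} + v_{4} + v_{10} = v_{5}  ⇒ sig = [3:1]
  P={3,7,11}:  v_{3} + v_{7} + v_{11} = v_{2}  ⇒ sig = [3:1]
  P={1,5,9}:  v_{1} + v_{5} + v_{9} = v_{2} + v_{3}  ⇒ sig = [3:1,1]
  P={2,5,11}:  v_{2} + v_{5} + v_{11} = 2·v_{4} + v_{10}  ⇒ sig = [3:1,2]
  P={1,2,9,10}:  v_{1} + v_{2} + v_{9} + v_{10} = v_{7}  ⇒ sig = [4:1]
  P={1,4,9,10}:  v_{1} + v_{4} + v_{9} + v_{10} = v_{2}  ⇒ sig = [4:1]
  P={1,3,9,10,11}:  v_{1} + v_{3} + v_{9} + v_{10} + v_{11} = 0  ⇒ sig = [5:]
  P={1,8,9,10,11}:  v_{1} + v_{8} + v_{9} + v_{10} + v_{11} = v_{6}  ⇒ sig = [5:1]

so the primitive-relation signature multiset is
    [2:]
    [2:1]
    [2:1]
    [2:1,1]
    [2:1,1,1]
    [2:1,1,1,1]
    [2:1,1,2]
    [2:1,2,2,2]
    [2:1,3,3,3]
    [2:2]
    [2:2,2,2]
    [3:1]
    [3:1]
    [3:1]
    [3:1,1]
    [3:1,2]
    [4:1]
    [4:1]
    [5:]
    [5:1]


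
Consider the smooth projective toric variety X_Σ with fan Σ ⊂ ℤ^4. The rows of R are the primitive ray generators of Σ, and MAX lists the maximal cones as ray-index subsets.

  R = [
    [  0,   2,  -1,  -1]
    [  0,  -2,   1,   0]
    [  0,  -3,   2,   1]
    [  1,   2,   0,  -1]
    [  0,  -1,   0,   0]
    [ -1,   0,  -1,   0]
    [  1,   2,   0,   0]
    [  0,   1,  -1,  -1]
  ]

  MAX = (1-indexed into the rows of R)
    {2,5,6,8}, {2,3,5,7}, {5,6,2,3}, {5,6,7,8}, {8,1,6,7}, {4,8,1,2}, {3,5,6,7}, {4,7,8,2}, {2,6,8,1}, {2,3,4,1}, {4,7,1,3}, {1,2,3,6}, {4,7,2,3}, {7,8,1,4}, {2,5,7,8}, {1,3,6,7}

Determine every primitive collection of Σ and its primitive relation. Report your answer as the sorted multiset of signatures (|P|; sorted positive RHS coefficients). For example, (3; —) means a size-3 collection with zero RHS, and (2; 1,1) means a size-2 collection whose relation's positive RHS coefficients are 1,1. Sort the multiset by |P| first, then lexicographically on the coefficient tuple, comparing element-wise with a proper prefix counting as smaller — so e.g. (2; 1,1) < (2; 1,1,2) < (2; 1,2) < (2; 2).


Minimal non-faces — 6 found among 8 rays, 16 max cones:

  P = {1,5}:  v_{1} + v_{5} = v_{8}  →  sig = (2; 1)
  P = {3,8}:  v_{3} + v_{8} = v_{2}  →  sig = (2; 1)
  P = {4,6}:  v_{4} + v_{6} = v_{1}  →  sig = (2; 1)
  P = {4,5}:  v_{4} + v_{5} = v_{2} + v_{7} + v_{8}  →  sig = (2; 1,1,1)
  P = {2,6,7}:  v_{2} + v_{6} + v_{7} = 0  →  sig = (3; —)
  P = {1,2,7}:  v_{1} + v_{2} + v_{7} = v_{4}  →  sig = (3; 1)

Signatures (|P|; sorted positive RHS coefficients), sorted:
{ (2; 1) ×3,  (2; 1,1,1),  (3; —),  (3; 1) }


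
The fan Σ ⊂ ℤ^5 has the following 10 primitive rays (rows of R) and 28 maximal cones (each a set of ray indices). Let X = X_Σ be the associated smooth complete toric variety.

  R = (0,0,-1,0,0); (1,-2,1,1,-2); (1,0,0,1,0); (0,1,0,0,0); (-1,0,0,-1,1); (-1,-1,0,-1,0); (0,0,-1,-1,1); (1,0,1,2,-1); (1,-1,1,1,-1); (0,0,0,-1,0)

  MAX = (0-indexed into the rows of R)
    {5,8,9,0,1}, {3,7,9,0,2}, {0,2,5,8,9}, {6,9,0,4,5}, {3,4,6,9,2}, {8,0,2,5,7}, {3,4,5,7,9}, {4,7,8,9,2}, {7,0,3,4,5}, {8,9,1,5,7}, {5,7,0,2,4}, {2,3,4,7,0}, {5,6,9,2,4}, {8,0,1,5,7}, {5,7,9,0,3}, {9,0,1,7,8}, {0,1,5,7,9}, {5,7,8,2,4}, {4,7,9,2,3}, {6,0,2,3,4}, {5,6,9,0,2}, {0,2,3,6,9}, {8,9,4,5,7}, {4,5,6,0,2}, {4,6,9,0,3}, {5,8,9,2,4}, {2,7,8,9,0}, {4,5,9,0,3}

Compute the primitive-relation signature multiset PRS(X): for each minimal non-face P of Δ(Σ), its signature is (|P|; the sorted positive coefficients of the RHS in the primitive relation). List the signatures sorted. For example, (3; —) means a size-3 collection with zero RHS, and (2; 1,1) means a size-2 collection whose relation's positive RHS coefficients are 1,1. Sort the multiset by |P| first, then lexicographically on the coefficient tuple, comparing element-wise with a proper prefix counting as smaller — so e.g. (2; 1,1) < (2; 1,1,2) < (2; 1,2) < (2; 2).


Σ has 14 primitive collections:

  • {6,7}:  v_{6} + v_{7} = v_{2}  so sig = (2; 1)
  • {1,4}:  v_{1} + v_{4} = v_{5} + v_{8}  so sig = (2; 1,1)
  • {3,8}:  v_{3} + v_{8} = v_{7} + v_{9}  so sig = (2; 1,1)
  • {1,6}:  v_{1} + v_{6} = v_{0} + v_{2} + v_{5} + v_{8} + v_{9}  so sig = (2; 1,1,1,1,1)
  • {6,8}:  v_{6} + v_{8} = 2·v_{2} + v_{5} + v_{9}  so sig = (2; 1,1,2)
  • {1,3}:  v_{1} + v_{3} = v_{0} + v_{5} + 2·v_{7} + 2·v_{9}  so sig = (2; 1,1,2,2)
  • {1,2}:  v_{1} + v_{2} = v_{0} + 2·v_{8}  so sig = (2; 1,2)
  • {2,3,5}:  v_{2} + v_{3} + v_{5} = 0  so sig = (3; —)
  • {0,4,8}:  v_{0} + v_{4} + v_{8} = v_{2} + v_{5}  so sig = (3; 1,1)
  • {3,5,6}:  v_{3} + v_{5} + v_{6} = v_{0} + v_{4} + v_{9}  so sig = (3; 1,1,1)
  • {0,4,7,9}:  v_{0} + v_{4} + v_{7} + v_{9} = 0  so sig = (4; —)
  • {0,2,4,9}:  v_{0} + v_{2} + v_{4} + v_{9} = v_{6}  so sig = (4; 1)
  • {2,5,7,9}:  v_{2} + v_{5} + v_{7} + v_{9} = v_{8}  so sig = (4; 1)
  • {0,5,7,8,9}:  v_{0} + v_{5} + v_{7} + v_{8} + v_{9} = v_{1}  so sig = (5; 1)

Sorted signature multiset PRS(X):
    |P|=2: 7 collections, coeffs (1), (1,1), (1,1), (1,1,1,1,1), (1,1,2), (1,1,2,2), (1,2)
    |P|=3: 3 collections, coeffs (), (1,1), (1,1,1)
    |P|=4: 3 collections, coeffs (), (1), (1)
    |P|=5: 1 collection, coeffs (1)


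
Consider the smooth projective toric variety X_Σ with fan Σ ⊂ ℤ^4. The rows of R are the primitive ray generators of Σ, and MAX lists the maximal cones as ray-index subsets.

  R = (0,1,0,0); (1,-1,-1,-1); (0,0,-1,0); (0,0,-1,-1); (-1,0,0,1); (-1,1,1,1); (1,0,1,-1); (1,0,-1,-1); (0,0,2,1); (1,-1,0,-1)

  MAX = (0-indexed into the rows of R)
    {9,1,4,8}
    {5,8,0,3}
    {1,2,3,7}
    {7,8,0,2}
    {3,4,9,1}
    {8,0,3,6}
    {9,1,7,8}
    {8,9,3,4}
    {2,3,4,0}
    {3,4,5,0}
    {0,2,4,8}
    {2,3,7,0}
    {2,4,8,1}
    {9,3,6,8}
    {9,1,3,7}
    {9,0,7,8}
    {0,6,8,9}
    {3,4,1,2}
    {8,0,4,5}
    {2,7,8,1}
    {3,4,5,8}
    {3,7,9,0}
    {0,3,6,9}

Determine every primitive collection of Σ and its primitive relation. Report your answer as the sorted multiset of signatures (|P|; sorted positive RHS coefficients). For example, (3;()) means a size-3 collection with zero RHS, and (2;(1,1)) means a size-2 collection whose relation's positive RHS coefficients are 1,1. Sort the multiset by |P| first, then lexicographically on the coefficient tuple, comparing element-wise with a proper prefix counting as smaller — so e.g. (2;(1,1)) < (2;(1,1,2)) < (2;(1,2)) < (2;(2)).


Minimal non-faces — 18 found among 10 rays, 23 max cones:

  • {1,5}:  v_{1} + v_{5} = 0 ; sig = (2;())
  • {0,1}:  v_{0} + v_{1} = v_{7} ; sig = (2;(1))
  • {2,9}:  v_{2} + v_{9} = v_{1} ; sig = (2;(1))
  • {4,7}:  v_{4} + v_{7} = v_{2} ; sig = (2;(1))
  • {5,7}:  v_{5} + v_{7} = v_{0} ; sig = (2;(1))
  • {2,5}:  v_{2} + v_{5} = v_{0} + v_{4} ; sig = (2;(1,1))
  • {2,6}:  v_{2} + v_{6} = v_{0} + v_{9} ; sig = (2;(1,1))
  • {4,6}:  v_{4} + v_{6} = v_{3} + v_{8} ; sig = (2;(1,1))
  • {5,9}:  v_{5} + v_{9} = v_{3} + v_{8} ; sig = (2;(1,1))
  • {1,6}:  v_{1} + v_{6} = v_{0} + 2·v_{9} ; sig = (2;(1,2))
  • {5,6}:  v_{5} + v_{6} = v_{0} + 2·v_{3} + 2·v_{8} ; sig = (2;(1,2,2))
  • {6,7}:  v_{6} + v_{7} = 2·v_{0} + 2·v_{9} ; sig = (2;(2,2))
  • {0,4,9}:  v_{0} + v_{4} + v_{9} = 0 ; sig = (3;())
  • {2,3,8}:  v_{2} + v_{3} + v_{8} = 0 ; sig = (3;())
  • {1,3,8}:  v_{1} + v_{3} + v_{8} = v_{9} ; sig = (3;(1))
  • {3,7,8}:  v_{3} + v_{7} + v_{8} = v_{0} + v_{9} ; sig = (3;(1,1))
  • {0,3,4,8}:  v_{0} + v_{3} + v_{4} + v_{8} = v_{5} ; sig = (4;(1))
  • {0,3,8,9}:  v_{0} + v_{3} + v_{8} + v_{9} = v_{6} ; sig = (4;(1))

Signatures (|P|; sorted positive RHS coefficients), sorted:
    (2;())
    (2;(1))
    (2;(1))
    (2;(1))
    (2;(1))
    (2;(1,1))
    (2;(1,1))
    (2;(1,1))
    (2;(1,1))
    (2;(1,2))
    (2;(1,2,2))
    (2;(2,2))
    (3;())
    (3;())
    (3;(1))
    (3;(1,1))
    (4;(1))
    (4;(1))


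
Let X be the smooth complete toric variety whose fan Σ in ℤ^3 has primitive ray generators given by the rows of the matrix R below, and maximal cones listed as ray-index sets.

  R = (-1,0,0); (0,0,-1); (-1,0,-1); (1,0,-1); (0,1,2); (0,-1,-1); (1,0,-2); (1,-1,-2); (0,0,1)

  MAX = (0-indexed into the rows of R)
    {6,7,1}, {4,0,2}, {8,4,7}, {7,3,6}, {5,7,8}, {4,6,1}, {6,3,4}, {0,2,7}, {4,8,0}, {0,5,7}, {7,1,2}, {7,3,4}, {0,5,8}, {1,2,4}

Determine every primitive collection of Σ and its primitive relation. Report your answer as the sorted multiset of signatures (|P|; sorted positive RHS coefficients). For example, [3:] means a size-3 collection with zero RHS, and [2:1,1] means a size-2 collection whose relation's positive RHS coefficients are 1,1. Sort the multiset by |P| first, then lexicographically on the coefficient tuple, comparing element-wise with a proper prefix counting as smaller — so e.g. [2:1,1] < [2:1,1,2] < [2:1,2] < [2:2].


Minimal non-faces — 20 found among 9 rays, 14 max cones:

  P={1,8}:  v_{1} + v_{8} = 0 — sig = [2:]
  P={0,1}:  v_{0} + v_{1} = v_{2} — sig = [2:1]
  P={0,3}:  v_{0} + v_{3} = v_{1} — sig = [2:1]
  P={1,3}:  v_{1} + v_{3} = v_{6} — sig = [2:1]
  P={2,8}:  v_{2} + v_{8} = v_{0} — sig = [2:1]
  P={3,5}:  v_{3} + v_{5} = v_{7} — sig = [2:1]
  P={4,5}:  v_{4} + v_{5} = v_{8} — sig = [2:1]
  P={6,8}:  v_{6} + v_{8} = v_{3} — sig = [2:1]
  P={1,5}:  v_{1} + v_{5} = v_{0} + v_{7} — sig = [2:1,1]
  P={3,8}:  v_{3} + v_{8} = v_{4} + v_{7} — sig = [2:1,1]
  P={5,6}:  v_{5} + v_{6} = v_{1} + v_{7} — sig = [2:1,1]
  P={2,5}:  v_{2} + v_{5} = 2·v_{0} + v_{7} — sig = [2:1,2]
  P={0,6}:  v_{0} + v_{6} = 2·v_{1} — sig = [2:2]
  P={2,3}:  v_{2} + v_{3} = 2·v_{1} — sig = [2:2]
  P={2,6}:  v_{2} + v_{6} = 3·v_{1} — sig = [2:3]
  P={0,4,7}:  v_{0} + v_{4} + v_{7} = 0 — sig = [3:]
  P={0,7,8}:  v_{0} + v_{7} + v_{8} = v_{5} — sig = [3:1]
  P={1,4,7}:  v_{1} + v_{4} + v_{7} = v_{3} — sig = [3:1]
  P={2,4,7}:  v_{2} + v_{4} + v_{7} = v_{1} — sig = [3:1]
  P={4,6,7}:  v_{4} + v_{6} + v_{7} = 2·v_{3} — sig = [3:2]

so the primitive-relation signature multiset is
{ [2:],  [2:1] ×7,  [2:1,1] ×3,  [2:1,2],  [2:2] ×2,  [2:3],  [3:],  [3:1] ×3,  [3:2] }


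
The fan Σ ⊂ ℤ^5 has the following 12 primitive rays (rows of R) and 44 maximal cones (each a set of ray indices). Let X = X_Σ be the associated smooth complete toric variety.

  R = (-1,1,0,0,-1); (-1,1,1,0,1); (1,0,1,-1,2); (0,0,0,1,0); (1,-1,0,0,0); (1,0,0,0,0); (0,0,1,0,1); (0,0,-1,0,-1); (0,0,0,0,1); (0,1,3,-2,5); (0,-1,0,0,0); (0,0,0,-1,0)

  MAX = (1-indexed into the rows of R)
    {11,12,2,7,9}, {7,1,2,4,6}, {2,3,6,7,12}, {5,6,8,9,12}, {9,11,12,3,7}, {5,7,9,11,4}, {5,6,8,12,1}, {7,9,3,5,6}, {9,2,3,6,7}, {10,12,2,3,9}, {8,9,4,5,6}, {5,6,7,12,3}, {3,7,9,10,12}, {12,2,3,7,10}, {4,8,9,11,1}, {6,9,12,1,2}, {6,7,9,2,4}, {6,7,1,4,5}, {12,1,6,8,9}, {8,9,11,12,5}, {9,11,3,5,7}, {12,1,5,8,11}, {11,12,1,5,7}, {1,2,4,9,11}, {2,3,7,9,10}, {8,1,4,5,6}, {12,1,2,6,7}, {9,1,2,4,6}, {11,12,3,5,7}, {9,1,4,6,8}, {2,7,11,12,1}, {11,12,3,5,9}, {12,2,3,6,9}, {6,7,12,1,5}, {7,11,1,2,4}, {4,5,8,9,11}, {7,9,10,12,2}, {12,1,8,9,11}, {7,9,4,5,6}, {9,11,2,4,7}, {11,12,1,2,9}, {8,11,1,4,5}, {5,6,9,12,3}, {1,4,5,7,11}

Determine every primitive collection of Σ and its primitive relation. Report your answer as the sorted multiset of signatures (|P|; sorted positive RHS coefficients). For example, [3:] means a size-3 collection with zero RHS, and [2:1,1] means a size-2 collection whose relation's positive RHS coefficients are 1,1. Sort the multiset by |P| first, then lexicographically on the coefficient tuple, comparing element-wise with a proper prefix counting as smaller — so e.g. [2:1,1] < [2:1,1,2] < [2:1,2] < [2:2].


20 collections generate NE(X_Σ); each relation:

  • {4,12}:  v_{4} + v_{12} = 0 — sig = [2:]
  • {7,8}:  v_{7} + v_{8} = 0 — sig = [2:]
  • {2,5}:  v_{2} + v_{5} = v_{7} — sig = [2:1]
  • {6,11}:  v_{6} + v_{11} = v_{5} — sig = [2:1]
  • {2,8}:  v_{2} + v_{8} = v_{1} + v_{9} — sig = [2:1,1]
  • {1,3}:  v_{1} + v_{3} = v_{2} + v_{6} + v_{12} — sig = [2:1,1,1]
  • {3,4}:  v_{3} + v_{4} = v_{6} + v_{7} + v_{9} — sig = [2:1,1,1]
  • {3,8}:  v_{3} + v_{8} = v_{6} + v_{9} + v_{12} — sig = [2:1,1,1]
  • {4,10}:  v_{4} + v_{10} = v_{2} + v_{3} + v_{7} + v_{9} — sig = [2:1,1,1,1]
  • {8,10}:  v_{8} + v_{10} = v_{2} + v_{3} + v_{9} + v_{12} — sig = [2:1,1,1,1]
  • {5,10}:  v_{5} + v_{10} = v_{3} + 2·v_{7} + v_{9} + v_{12} — sig = [2:1,1,1,2]
  • {1,10}:  v_{1} + v_{10} = 2·v_{2} + v_{3} + v_{12} — sig = [2:1,1,2]
  • {6,10}:  v_{6} + v_{10} = v_{2} + 2·v_{3} — sig = [2:1,2]
  • {10,11}:  v_{10} + v_{11} = 3·v_{7} + 2·v_{9} + 2·v_{12} — sig = [2:2,2,3]
  • {1,5,9}:  v_{1} + v_{5} + v_{9} = 0 — sig = [3:]
  • {1,7,9}:  v_{1} + v_{7} + v_{9} = v_{2} — sig = [3:1]
  • {2,3,11}:  v_{2} + v_{3} + v_{11} = 2·v_{7} + v_{9} + v_{12} — sig = [3:1,1,2]
  • {6,7,9,12}:  v_{6} + v_{7} + v_{9} + v_{12} = v_{3} — sig = [4:1]
  • {5,7,9,12}:  v_{5} + v_{7} + v_{9} + v_{12} = v_{3} + v_{11} — sig = [4:1,1]
  • {2,3,7,9,12}:  v_{2} + v_{3} + v_{7} + v_{9} + v_{12} = v_{10} — sig = [5:1]

so the primitive-relation signature multiset is
    |P|=2: 14 collections, coeffs (), (), (1), (1), (1,1), (1,1,1), (1,1,1), (1,1,1), (1,1,1,1), (1,1,1,1), (1,1,1,2), (1,1,2), (1,2), (2,2,3)
    |P|=3: 3 collections, coeffs (), (1), (1,1,2)
    |P|=4: 2 collections, coeffs (1), (1,1)
    |P|=5: 1 collection, coeffs (1)


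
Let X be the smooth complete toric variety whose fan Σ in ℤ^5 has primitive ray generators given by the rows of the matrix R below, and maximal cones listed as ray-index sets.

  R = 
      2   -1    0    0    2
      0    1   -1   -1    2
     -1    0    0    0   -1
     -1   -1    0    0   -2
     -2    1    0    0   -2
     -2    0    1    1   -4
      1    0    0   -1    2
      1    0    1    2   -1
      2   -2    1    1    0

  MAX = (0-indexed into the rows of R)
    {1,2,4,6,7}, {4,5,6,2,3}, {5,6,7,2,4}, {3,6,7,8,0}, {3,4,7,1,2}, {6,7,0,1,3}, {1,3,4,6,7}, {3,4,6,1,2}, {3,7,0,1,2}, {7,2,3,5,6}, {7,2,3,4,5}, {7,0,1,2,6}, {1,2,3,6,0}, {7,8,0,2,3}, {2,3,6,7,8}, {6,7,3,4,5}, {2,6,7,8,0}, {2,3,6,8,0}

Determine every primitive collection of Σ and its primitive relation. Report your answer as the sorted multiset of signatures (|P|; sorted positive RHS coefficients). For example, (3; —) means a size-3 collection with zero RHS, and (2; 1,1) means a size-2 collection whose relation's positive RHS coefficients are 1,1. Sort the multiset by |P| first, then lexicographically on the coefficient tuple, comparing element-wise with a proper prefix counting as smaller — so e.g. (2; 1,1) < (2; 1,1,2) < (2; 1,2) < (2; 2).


Σ has 9 primitive collections:

  P={0,4}:  v_{0} + v_{4} = 0 — sig = (2; —)
  P={1,5}:  v_{1} + v_{5} = v_{4} — sig = (2; 1)
  P={1,8}:  v_{1} + v_{8} = v_{0} — sig = (2; 1)
  P={0,5}:  v_{0} + v_{5} = v_{2} + v_{3} + v_{6} + v_{7} — sig = (2; 1,1,1,1)
  P={4,8}:  v_{4} + v_{8} = v_{2} + v_{3} + v_{6} + v_{7} — sig = (2; 1,1,1,1)
  P={5,8}:  v_{5} + v_{8} = 2·v_{2} + 2·v_{3} + 2·v_{6} + 2·v_{7} — sig = (2; 2,2,2,2)
  P={1,2,3,6,7}:  v_{1} + v_{2} + v_{3} + v_{6} + v_{7} = 0 — sig = (5; —)
  P={0,2,3,6,7}:  v_{0} + v_{2} + v_{3} + v_{6} + v_{7} = v_{8} — sig = (5; 1)
  P={2,3,4,6,7}:  v_{2} + v_{3} + v_{4} + v_{6} + v_{7} = v_{5} — sig = (5; 1)

Signatures (|P|; sorted positive RHS coefficients), sorted:
    |P|=2: 6 collections, coeffs (), (1), (1), (1,1,1,1), (1,1,1,1), (2,2,2,2)
    |P|=5: 3 collections, coeffs (), (1), (1)


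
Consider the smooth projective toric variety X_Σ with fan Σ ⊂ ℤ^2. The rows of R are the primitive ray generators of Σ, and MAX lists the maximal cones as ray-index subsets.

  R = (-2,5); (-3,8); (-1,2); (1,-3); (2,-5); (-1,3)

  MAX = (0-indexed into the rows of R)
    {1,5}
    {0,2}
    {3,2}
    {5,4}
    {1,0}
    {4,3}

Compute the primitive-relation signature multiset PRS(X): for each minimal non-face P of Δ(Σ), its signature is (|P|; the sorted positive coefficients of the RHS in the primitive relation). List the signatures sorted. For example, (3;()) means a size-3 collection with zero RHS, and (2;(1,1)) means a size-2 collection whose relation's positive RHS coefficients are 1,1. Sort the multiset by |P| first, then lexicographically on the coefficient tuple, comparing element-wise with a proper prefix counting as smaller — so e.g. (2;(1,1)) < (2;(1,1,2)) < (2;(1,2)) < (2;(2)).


Minimal non-faces — 9 found among 6 rays, 6 max cones:

  • {0,4}:  v_{0} + v_{4} = 0 — sig = (2;())
  • {3,5}:  v_{3} + v_{5} = 0 — sig = (2;())
  • {0,3}:  v_{0} + v_{3} = v_{2} — sig = (2;(1))
  • {0,5}:  v_{0} + v_{5} = v_{1} — sig = (2;(1))
  • {1,3}:  v_{1} + v_{3} = v_{0} — sig = (2;(1))
  • {1,4}:  v_{1} + v_{4} = v_{5} — sig = (2;(1))
  • {2,4}:  v_{2} + v_{4} = v_{3} — sig = (2;(1))
  • {2,5}:  v_{2} + v_{5} = v_{0} — sig = (2;(1))
  • {1,2}:  v_{1} + v_{2} = 2·v_{0} — sig = (2;(2))

so the primitive-relation signature multiset is
    |P|=2: 9 collections, coeffs (), (), (1), (1), (1), (1), (1), (1), (2)


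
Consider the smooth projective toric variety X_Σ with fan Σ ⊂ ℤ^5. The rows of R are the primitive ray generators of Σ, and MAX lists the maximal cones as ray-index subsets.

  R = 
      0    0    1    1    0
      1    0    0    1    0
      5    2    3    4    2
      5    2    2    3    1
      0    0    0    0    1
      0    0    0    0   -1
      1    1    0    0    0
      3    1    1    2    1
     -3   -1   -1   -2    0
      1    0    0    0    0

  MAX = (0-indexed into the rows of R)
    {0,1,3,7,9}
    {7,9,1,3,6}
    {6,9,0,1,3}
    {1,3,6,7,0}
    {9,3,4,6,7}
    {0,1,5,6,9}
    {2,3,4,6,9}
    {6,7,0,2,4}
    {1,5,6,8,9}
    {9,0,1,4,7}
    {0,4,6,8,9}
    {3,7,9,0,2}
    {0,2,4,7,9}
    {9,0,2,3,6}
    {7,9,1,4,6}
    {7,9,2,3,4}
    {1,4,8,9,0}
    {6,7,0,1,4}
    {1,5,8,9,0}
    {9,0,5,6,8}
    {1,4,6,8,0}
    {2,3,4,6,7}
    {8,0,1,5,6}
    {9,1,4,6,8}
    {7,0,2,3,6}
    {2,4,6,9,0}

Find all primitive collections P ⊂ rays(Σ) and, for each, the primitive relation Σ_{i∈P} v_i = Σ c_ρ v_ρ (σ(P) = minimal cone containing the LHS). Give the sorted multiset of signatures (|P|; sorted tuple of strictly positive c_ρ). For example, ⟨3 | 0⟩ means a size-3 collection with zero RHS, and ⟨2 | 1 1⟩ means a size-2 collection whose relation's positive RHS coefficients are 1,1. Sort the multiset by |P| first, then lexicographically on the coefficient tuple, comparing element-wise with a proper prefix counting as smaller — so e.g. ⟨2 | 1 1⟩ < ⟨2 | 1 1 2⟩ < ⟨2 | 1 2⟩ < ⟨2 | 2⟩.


14 collections generate NE(X_Σ); each relation:

  {4,5}:  v_{4} + v_{5} = 0 ; sig = ⟨2 | 0⟩
  {7,8}:  v_{7} + v_{8} = v_{4} ; sig = ⟨2 | 1⟩
  {2,5}:  v_{2} + v_{5} = v_{0} + v_{3} ; sig = ⟨2 | 1 1⟩
  {3,8}:  v_{3} + v_{8} = v_{0} + v_{4} + v_{6} + v_{9} ; sig = ⟨2 | 1 1 1 1⟩
  {5,7}:  v_{5} + v_{7} = v_{0} + v_{1} + v_{6} + v_{9} ; sig = ⟨2 | 1 1 1 1⟩
  {2,8}:  v_{2} + v_{8} = 2·v_{0} + 2·v_{4} + v_{6} + v_{9} ; sig = ⟨2 | 1 1 2 2⟩
  {1,2}:  v_{1} + v_{2} = v_{0} + 2·v_{7} ; sig = ⟨2 | 1 2⟩
  {3,5}:  v_{3} + v_{5} = 2·v_{0} + v_{1} + 2·v_{6} + 2·v_{9} ; sig = ⟨2 | 1 2 2 2⟩
  {0,3,4}:  v_{0} + v_{3} + v_{4} = v_{2} ; sig = ⟨3 | 1⟩
  {1,3,4}:  v_{1} + v_{3} + v_{4} = 2·v_{7} ; sig = ⟨3 | 2⟩
  {0,6,7,9}:  v_{0} + v_{6} + v_{7} + v_{9} = v_{3} ; sig = ⟨4 | 1⟩
  {2,6,7,9}:  v_{2} + v_{6} + v_{7} + v_{9} = 2·v_{3} + v_{4} ; sig = ⟨4 | 1 2⟩
  {0,1,6,8,9}:  v_{0} + v_{1} + v_{6} + v_{8} + v_{9} = 0 ; sig = ⟨5 | 0⟩
  {0,1,4,6,9}:  v_{0} + v_{1} + v_{4} + v_{6} + v_{9} = v_{7} ; sig = ⟨5 | 1⟩

Signatures (|P|; sorted positive RHS coefficients), sorted:
[⟨2 | 0⟩, ⟨2 | 1⟩, ⟨2 | 1 1⟩, ⟨2 | 1 1 1 1⟩, ⟨2 | 1 1 1 1⟩, ⟨2 | 1 1 2 2⟩, ⟨2 | 1 2⟩, ⟨2 | 1 2 2 2⟩, ⟨3 | 1⟩, ⟨3 | 2⟩, ⟨4 | 1⟩, ⟨4 | 1 2⟩, ⟨5 | 0⟩, ⟨5 | 1⟩]


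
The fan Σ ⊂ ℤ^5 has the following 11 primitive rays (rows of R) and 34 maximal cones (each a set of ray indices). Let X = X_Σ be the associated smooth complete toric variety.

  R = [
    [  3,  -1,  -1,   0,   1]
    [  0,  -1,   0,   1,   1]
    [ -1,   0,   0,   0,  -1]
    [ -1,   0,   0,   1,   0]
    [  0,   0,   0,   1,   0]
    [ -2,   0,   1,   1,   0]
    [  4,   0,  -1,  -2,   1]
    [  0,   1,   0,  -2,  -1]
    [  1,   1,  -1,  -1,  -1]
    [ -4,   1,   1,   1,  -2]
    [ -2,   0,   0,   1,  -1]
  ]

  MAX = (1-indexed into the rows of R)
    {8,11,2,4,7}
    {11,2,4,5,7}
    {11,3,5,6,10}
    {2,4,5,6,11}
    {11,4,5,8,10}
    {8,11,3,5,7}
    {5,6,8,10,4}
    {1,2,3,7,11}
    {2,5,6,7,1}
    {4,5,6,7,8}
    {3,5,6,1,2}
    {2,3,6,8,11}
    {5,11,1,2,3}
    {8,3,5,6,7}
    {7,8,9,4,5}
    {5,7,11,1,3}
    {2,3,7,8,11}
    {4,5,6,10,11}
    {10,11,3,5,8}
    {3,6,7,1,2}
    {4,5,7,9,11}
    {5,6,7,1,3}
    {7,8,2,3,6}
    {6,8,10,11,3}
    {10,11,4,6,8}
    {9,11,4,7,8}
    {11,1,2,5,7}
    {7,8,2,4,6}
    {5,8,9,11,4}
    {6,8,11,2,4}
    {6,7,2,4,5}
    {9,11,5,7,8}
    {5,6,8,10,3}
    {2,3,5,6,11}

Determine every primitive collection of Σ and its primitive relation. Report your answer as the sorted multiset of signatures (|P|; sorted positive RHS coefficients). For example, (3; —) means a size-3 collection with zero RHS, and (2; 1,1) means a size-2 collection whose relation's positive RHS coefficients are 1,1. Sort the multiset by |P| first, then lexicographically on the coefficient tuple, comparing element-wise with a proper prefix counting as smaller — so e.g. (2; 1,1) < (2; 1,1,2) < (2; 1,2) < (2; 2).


17 minimal non-faces of Δ(Σ) (on 11 rays):

  • {3,4}:  v_{3} + v_{4} = v_{11}  →  sig = (2; 1)
  • {1,8}:  v_{1} + v_{8} = v_{3} + v_{7}  →  sig = (2; 1,1)
  • {1,10}:  v_{1} + v_{10} = v_{3} + v_{5}  →  sig = (2; 1,1)
  • {2,10}:  v_{2} + v_{10} = v_{6} + v_{11}  →  sig = (2; 1,1)
  • {7,10}:  v_{7} + v_{10} = v_{5} + v_{8}  →  sig = (2; 1,1)
  • {2,9}:  v_{2} + v_{9} = v_{4} + v_{7} + v_{11}  →  sig = (2; 1,1,1)
  • {6,9}:  v_{6} + v_{9} = v_{4} + v_{5} + v_{8}  →  sig = (2; 1,1,1)
  • {1,4}:  v_{1} + v_{4} = v_{2} + v_{5} + v_{7} + v_{11}  →  sig = (2; 1,1,1,1)
  • {3,9}:  v_{3} + v_{9} = v_{5} + v_{7} + v_{8} + 2·v_{11}  →  sig = (2; 1,1,1,2)
  • {9,10}:  v_{9} + v_{10} = v_{4} + 2·v_{5} + 2·v_{8} + v_{11}  →  sig = (2; 1,1,2,2)
  • {1,9}:  v_{1} + v_{9} = v_{5} + 2·v_{7} + 2·v_{11}  →  sig = (2; 1,2,2)
  • {2,5,8}:  v_{2} + v_{5} + v_{8} = 0  →  sig = (3; —)
  • {6,7,11}:  v_{6} + v_{7} + v_{11} = 0  →  sig = (3; —)
  • {1,6,11}:  v_{1} + v_{6} + v_{11} = v_{2} + v_{3} + v_{5}  →  sig = (3; 1,1,1)
  • {2,3,5,7}:  v_{2} + v_{3} + v_{5} + v_{7} = v_{1}  →  sig = (4; 1)
  • {5,6,8,11}:  v_{5} + v_{6} + v_{8} + v_{11} = v_{10}  →  sig = (4; 1)
  • {4,5,7,8,11}:  v_{4} + v_{5} + v_{7} + v_{8} + v_{11} = v_{9}  →  sig = (5; 1)

Hence PRS(X_Σ) =
[(2; 1), (2; 1,1), (2; 1,1), (2; 1,1), (2; 1,1), (2; 1,1,1), (2; 1,1,1), (2; 1,1,1,1), (2; 1,1,1,2), (2; 1,1,2,2), (2; 1,2,2), (3; —), (3; —), (3; 1,1,1), (4; 1), (4; 1), (5; 1)]


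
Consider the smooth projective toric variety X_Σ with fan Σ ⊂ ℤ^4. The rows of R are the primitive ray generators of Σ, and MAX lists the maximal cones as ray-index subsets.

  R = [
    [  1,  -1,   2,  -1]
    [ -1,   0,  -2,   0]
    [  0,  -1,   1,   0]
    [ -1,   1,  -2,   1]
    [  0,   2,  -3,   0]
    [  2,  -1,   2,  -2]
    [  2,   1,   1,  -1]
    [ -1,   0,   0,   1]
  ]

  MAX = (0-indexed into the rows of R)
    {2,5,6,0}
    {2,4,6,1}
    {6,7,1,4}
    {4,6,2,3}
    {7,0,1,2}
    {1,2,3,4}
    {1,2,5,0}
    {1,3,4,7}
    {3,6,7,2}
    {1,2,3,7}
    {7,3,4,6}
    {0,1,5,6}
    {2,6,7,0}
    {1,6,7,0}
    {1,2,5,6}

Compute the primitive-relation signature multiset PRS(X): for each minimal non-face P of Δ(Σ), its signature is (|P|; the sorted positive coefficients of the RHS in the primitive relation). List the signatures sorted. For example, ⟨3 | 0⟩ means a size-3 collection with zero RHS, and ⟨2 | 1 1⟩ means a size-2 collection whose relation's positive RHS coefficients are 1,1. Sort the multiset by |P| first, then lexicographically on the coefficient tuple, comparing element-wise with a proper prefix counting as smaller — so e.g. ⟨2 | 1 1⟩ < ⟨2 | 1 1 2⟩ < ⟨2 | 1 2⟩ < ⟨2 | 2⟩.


|primitive collections| = 9. Relations:

  • {0,3}:  v_{0} + v_{3} = 0 — sig = ⟨2 | 0⟩
  • {5,7}:  v_{5} + v_{7} = v_{0} — sig = ⟨2 | 1⟩
  • {0,4}:  v_{0} + v_{4} = v_{1} + v_{6} — sig = ⟨2 | 1 1⟩
  • {3,5}:  v_{3} + v_{5} = v_{1} + v_{2} + v_{6} — sig = ⟨2 | 1 1 1⟩
  • {4,5}:  v_{4} + v_{5} = 2·v_{1} + v_{2} + 2·v_{6} — sig = ⟨2 | 1 2 2⟩
  • {1,3,6}:  v_{1} + v_{3} + v_{6} = v_{4} — sig = ⟨3 | 1⟩
  • {2,4,7}:  v_{2} + v_{4} + v_{7} = v_{3} — sig = ⟨3 | 1⟩
  • {1,2,6,7}:  v_{1} + v_{2} + v_{6} + v_{7} = 0 — sig = ⟨4 | 0⟩
  • {0,1,2,6}:  v_{0} + v_{1} + v_{2} + v_{6} = v_{5} — sig = ⟨4 | 1⟩

so the primitive-relation signature multiset is
    ⟨2 | 0⟩
    ⟨2 | 1⟩
    ⟨2 | 1 1⟩
    ⟨2 | 1 1 1⟩
    ⟨2 | 1 2 2⟩
    ⟨3 | 1⟩
    ⟨3 | 1⟩
    ⟨4 | 0⟩
    ⟨4 | 1⟩


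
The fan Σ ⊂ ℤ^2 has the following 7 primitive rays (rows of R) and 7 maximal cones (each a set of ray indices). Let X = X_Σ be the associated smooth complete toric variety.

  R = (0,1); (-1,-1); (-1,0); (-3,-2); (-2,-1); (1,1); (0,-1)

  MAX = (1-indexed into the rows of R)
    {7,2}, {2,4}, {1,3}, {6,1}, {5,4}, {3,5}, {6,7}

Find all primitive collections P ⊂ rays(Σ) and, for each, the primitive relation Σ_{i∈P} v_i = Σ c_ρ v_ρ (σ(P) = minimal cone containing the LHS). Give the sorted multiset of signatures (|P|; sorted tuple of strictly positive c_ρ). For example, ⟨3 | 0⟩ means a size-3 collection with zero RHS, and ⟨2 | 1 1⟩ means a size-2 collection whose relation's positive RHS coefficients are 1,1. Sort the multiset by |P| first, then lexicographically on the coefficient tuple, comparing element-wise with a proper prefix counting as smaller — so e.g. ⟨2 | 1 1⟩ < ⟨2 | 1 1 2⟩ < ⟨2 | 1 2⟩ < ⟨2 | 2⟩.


14 minimal non-faces of Δ(Σ) (on 7 rays):

  P={1,7}:  v_{1} + v_{7} = 0 ; sig = ⟨2 | 0⟩
  P={2,6}:  v_{2} + v_{6} = 0 ; sig = ⟨2 | 0⟩
  P={1,2}:  v_{1} + v_{2} = v_{3} ; sig = ⟨2 | 1⟩
  P={2,3}:  v_{2} + v_{3} = v_{5} ; sig = ⟨2 | 1⟩
  P={2,5}:  v_{2} + v_{5} = v_{4} ; sig = ⟨2 | 1⟩
  P={3,6}:  v_{3} + v_{6} = v_{1} ; sig = ⟨2 | 1⟩
  P={3,7}:  v_{3} + v_{7} = v_{2} ; sig = ⟨2 | 1⟩
  P={4,6}:  v_{4} + v_{6} = v_{5} ; sig = ⟨2 | 1⟩
  P={5,6}:  v_{5} + v_{6} = v_{3} ; sig = ⟨2 | 1⟩
  P={1,4}:  v_{1} + v_{4} = v_{3} + v_{5} ; sig = ⟨2 | 1 1⟩
  P={1,5}:  v_{1} + v_{5} = 2·v_{3} ; sig = ⟨2 | 2⟩
  P={3,4}:  v_{3} + v_{4} = 2·v_{5} ; sig = ⟨2 | 2⟩
  P={5,7}:  v_{5} + v_{7} = 2·v_{2} ; sig = ⟨2 | 2⟩
  P={4,7}:  v_{4} + v_{7} = 3·v_{2} ; sig = ⟨2 | 3⟩

Hence PRS(X_Σ) =
[⟨2 | 0⟩, ⟨2 | 0⟩, ⟨2 | 1⟩, ⟨2 | 1⟩, ⟨2 | 1⟩, ⟨2 | 1⟩, ⟨2 | 1⟩, ⟨2 | 1⟩, ⟨2 | 1⟩, ⟨2 | 1 1⟩, ⟨2 | 2⟩, ⟨2 | 2⟩, ⟨2 | 2⟩, ⟨2 | 3⟩]


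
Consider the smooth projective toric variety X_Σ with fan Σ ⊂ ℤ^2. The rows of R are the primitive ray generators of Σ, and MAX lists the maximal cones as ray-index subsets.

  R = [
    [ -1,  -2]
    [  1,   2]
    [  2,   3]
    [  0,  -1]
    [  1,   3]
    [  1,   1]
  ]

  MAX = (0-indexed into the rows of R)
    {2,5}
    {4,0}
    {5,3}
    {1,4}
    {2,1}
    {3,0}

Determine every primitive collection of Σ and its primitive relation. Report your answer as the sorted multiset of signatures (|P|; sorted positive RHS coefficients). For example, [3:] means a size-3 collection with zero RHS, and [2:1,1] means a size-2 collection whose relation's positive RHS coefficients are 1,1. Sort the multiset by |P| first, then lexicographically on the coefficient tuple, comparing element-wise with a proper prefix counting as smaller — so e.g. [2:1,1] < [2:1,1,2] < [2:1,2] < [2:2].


9 minimal non-faces of Δ(Σ) (on 6 rays):

  {0,1}:  v_{0} + v_{1} = 0 — sig = [2:]
  {0,2}:  v_{0} + v_{2} = v_{5} — sig = [2:1]
  {0,5}:  v_{0} + v_{5} = v_{3} — sig = [2:1]
  {1,3}:  v_{1} + v_{3} = v_{5} — sig = [2:1]
  {1,5}:  v_{1} + v_{5} = v_{2} — sig = [2:1]
  {3,4}:  v_{3} + v_{4} = v_{1} — sig = [2:1]
  {2,3}:  v_{2} + v_{3} = 2·v_{5} — sig = [2:2]
  {4,5}:  v_{4} + v_{5} = 2·v_{1} — sig = [2:2]
  {2,4}:  v_{2} + v_{4} = 3·v_{1} — sig = [2:3]

Hence PRS(X_Σ) =
{ [2:],  [2:1] ×5,  [2:2] ×2,  [2:3] }


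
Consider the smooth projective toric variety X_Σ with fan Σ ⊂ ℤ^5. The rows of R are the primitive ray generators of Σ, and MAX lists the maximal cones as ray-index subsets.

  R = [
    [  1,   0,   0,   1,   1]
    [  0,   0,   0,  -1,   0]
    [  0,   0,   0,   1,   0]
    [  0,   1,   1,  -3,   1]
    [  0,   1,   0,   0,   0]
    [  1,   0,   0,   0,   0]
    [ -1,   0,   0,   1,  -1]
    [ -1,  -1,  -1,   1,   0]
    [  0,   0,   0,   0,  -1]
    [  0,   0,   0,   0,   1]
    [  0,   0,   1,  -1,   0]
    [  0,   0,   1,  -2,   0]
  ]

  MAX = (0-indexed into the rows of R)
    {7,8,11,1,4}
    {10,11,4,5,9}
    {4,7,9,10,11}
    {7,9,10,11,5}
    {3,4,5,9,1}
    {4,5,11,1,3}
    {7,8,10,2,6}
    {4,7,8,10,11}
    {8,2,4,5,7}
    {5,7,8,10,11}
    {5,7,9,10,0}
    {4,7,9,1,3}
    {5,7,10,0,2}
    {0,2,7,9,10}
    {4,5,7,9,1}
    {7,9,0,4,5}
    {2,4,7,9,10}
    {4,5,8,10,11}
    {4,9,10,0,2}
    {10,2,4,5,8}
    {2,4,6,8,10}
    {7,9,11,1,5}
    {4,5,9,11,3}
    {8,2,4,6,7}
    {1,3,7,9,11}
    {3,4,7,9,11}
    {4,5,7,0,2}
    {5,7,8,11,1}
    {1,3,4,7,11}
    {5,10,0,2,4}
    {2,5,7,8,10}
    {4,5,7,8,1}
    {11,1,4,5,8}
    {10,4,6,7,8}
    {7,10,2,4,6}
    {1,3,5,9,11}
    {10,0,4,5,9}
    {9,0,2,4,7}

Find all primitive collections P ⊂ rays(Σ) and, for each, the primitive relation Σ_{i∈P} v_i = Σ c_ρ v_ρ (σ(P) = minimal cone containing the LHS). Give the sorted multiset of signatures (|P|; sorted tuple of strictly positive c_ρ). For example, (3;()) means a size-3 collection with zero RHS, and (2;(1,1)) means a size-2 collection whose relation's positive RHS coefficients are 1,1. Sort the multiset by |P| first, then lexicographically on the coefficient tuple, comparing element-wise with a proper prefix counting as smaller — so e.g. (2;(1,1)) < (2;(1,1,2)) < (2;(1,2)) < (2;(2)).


Δ(Σ) — 12 vertices, 24 min non-faces:

  {1,2}:  v_{1} + v_{2} = 0 — sig = (2;())
  {8,9}:  v_{8} + v_{9} = 0 — sig = (2;())
  {1,10}:  v_{1} + v_{10} = v_{11} — sig = (2;(1))
  {2,11}:  v_{2} + v_{11} = v_{10} — sig = (2;(1))
  {0,1}:  v_{0} + v_{1} = v_{5} + v_{9} — sig = (2;(1,1))
  {0,8}:  v_{0} + v_{8} = v_{2} + v_{5} — sig = (2;(1,1))
  {5,6}:  v_{5} + v_{6} = v_{2} + v_{8} — sig = (2;(1,1))
  {0,11}:  v_{0} + v_{11} = v_{5} + v_{9} + v_{10} — sig = (2;(1,1,1))
  {2,3}:  v_{2} + v_{3} = v_{4} + v_{9} + v_{11} — sig = (2;(1,1,1))
  {3,8}:  v_{3} + v_{8} = v_{1} + v_{4} + v_{11} — sig = (2;(1,1,1))
  {1,6}:  v_{1} + v_{6} = v_{4} + v_{7} + v_{8} + v_{10} — sig = (2;(1,1,1,1))
  {6,9}:  v_{6} + v_{9} = v_{2} + v_{4} + v_{7} + v_{10} — sig = (2;(1,1,1,1))
  {0,3}:  v_{0} + v_{3} = v_{4} + v_{5} + 2·v_{9} + v_{11} — sig = (2;(1,1,1,2))
  {3,6}:  v_{3} + v_{6} = 2·v_{4} + v_{7} + v_{10} + v_{11} — sig = (2;(1,1,1,2))
  {6,11}:  v_{6} + v_{11} = v_{4} + v_{7} + v_{8} + 2·v_{10} — sig = (2;(1,1,1,2))
  {3,10}:  v_{3} + v_{10} = v_{4} + v_{9} + 2·v_{11} — sig = (2;(1,1,2))
  {0,6}:  v_{0} + v_{6} = 2·v_{2} — sig = (2;(2))
  {2,5,9}:  v_{2} + v_{5} + v_{9} = v_{0} — sig = (3;(1))
  {3,5,7}:  v_{3} + v_{5} + v_{7} = 2·v_{1} + v_{9} — sig = (3;(1,2))
  {4,5,7,10}:  v_{4} + v_{5} + v_{7} + v_{10} = 0 — sig = (4;())
  {1,4,9,11}:  v_{1} + v_{4} + v_{9} + v_{11} = v_{3} — sig = (4;(1))
  {4,5,7,11}:  v_{4} + v_{5} + v_{7} + v_{11} = v_{1} — sig = (4;(1))
  {0,4,7,10}:  v_{0} + v_{4} + v_{7} + v_{10} = v_{2} + v_{9} — sig = (4;(1,1))
  {2,4,7,8,10}:  v_{2} + v_{4} + v_{7} + v_{8} + v_{10} = v_{6} — sig = (5;(1))

Signatures (|P|; sorted positive RHS coefficients), sorted:
[(2;()), (2;()), (2;(1)), (2;(1)), (2;(1,1)), (2;(1,1)), (2;(1,1)), (2;(1,1,1)), (2;(1,1,1)), (2;(1,1,1)), (2;(1,1,1,1)), (2;(1,1,1,1)), (2;(1,1,1,2)), (2;(1,1,1,2)), (2;(1,1,1,2)), (2;(1,1,2)), (2;(2)), (3;(1)), (3;(1,2)), (4;()), (4;(1)), (4;(1)), (4;(1,1)), (5;(1))]


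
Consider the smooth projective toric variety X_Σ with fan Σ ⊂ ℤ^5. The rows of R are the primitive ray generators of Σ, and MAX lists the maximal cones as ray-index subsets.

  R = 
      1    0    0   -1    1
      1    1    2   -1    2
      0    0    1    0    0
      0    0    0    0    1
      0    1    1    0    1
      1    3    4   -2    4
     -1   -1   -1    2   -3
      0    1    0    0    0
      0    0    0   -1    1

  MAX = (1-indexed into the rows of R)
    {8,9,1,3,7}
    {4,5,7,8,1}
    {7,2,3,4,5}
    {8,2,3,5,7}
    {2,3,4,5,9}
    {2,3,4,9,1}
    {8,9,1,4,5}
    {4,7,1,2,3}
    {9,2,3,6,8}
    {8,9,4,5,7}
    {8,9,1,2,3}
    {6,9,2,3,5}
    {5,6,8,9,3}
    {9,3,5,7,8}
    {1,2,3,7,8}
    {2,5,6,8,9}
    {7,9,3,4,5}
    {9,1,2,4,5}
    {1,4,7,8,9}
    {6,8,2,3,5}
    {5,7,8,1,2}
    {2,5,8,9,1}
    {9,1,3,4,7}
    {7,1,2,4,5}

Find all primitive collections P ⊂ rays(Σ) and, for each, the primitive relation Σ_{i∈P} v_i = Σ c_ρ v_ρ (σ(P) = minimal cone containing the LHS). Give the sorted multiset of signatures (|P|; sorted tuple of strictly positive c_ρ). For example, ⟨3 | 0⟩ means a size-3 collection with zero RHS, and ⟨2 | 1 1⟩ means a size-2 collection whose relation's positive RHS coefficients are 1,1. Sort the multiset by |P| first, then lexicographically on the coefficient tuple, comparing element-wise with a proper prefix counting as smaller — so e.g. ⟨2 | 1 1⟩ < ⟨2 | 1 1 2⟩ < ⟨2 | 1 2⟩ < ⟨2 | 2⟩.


9 minimal non-faces of Δ(Σ) (on 9 rays):

  {1,6}:  v_{1} + v_{6} = 2·v_{2} + v_{8} + v_{9}  →  sig = ⟨2 | 1 1 2⟩
  {4,6}:  v_{4} + v_{6} = v_{2} + 2·v_{5} + v_{9}  →  sig = ⟨2 | 1 1 2⟩
  {6,7}:  v_{6} + v_{7} = 2·v_{3} + v_{5} + v_{8}  →  sig = ⟨2 | 1 1 2⟩
  {1,3,5}:  v_{1} + v_{3} + v_{5} = v_{2}  →  sig = ⟨3 | 1⟩
  {2,7,9}:  v_{2} + v_{7} + v_{9} = v_{3}  →  sig = ⟨3 | 1⟩
  {3,4,8}:  v_{3} + v_{4} + v_{8} = v_{5}  →  sig = ⟨3 | 1⟩
  {2,4,8}:  v_{2} + v_{4} + v_{8} = v_{1} + 2·v_{5}  →  sig = ⟨3 | 1 2⟩
  {1,5,7,9}:  v_{1} + v_{5} + v_{7} + v_{9} = 0  →  sig = ⟨4 | 0⟩
  {2,3,5,8,9}:  v_{2} + v_{3} + v_{5} + v_{8} + v_{9} = v_{6}  →  sig = ⟨5 | 1⟩

so the primitive-relation signature multiset is
[⟨2 | 1 1 2⟩, ⟨2 | 1 1 2⟩, ⟨2 | 1 1 2⟩, ⟨3 | 1⟩, ⟨3 | 1⟩, ⟨3 | 1⟩, ⟨3 | 1 2⟩, ⟨4 | 0⟩, ⟨5 | 1⟩]


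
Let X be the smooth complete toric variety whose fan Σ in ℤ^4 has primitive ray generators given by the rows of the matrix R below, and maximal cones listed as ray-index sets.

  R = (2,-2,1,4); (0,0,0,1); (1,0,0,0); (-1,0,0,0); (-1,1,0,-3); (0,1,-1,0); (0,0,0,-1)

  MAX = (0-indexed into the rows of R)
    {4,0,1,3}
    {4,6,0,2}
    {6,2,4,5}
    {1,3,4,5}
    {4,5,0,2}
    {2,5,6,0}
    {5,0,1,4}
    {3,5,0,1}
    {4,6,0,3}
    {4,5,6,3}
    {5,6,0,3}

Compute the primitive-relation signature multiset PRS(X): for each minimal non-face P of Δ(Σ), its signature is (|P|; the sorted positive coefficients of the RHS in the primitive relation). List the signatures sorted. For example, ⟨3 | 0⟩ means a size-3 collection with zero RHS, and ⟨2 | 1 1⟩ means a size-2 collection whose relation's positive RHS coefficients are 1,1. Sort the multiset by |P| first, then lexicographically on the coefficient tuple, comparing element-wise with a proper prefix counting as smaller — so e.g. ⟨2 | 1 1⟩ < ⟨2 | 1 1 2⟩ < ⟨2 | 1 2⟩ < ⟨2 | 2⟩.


5 minimal non-faces of Δ(Σ) (on 7 rays):

  P={1,6}:  v_{1} + v_{6} = 0 — sig = ⟨2 | 0⟩
  P={2,3}:  v_{2} + v_{3} = 0 — sig = ⟨2 | 0⟩
  P={1,2}:  v_{1} + v_{2} = v_{0} + v_{4} + v_{5} — sig = ⟨2 | 1 1 1⟩
  P={0,3,4,5}:  v_{0} + v_{3} + v_{4} + v_{5} = v_{1} — sig = ⟨4 | 1⟩
  P={0,4,5,6}:  v_{0} + v_{4} + v_{5} + v_{6} = v_{2} — sig = ⟨4 | 1⟩

so the primitive-relation signature multiset is
[⟨2 | 0⟩, ⟨2 | 0⟩, ⟨2 | 1 1 1⟩, ⟨4 | 1⟩, ⟨4 | 1⟩]


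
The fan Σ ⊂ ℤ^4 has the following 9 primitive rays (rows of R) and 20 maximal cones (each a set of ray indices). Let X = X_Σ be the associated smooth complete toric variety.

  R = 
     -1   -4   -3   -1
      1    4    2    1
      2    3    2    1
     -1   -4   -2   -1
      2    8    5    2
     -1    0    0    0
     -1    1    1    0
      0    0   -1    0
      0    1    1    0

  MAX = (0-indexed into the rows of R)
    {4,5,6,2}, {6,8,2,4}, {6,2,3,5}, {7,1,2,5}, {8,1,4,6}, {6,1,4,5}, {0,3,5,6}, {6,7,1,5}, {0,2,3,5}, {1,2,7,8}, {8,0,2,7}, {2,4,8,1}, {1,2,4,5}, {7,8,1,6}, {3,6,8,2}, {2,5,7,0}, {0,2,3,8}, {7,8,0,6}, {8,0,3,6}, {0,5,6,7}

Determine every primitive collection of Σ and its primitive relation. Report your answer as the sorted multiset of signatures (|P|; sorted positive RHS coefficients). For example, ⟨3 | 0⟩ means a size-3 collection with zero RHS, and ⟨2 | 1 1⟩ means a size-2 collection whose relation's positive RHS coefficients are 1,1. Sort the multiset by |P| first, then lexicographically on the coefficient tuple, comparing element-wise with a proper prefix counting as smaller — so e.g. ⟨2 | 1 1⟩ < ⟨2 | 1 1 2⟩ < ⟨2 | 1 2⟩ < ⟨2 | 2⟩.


Δ(Σ) — 9 vertices, 10 min non-faces:

  • {1,3}:  v_{1} + v_{3} = 0  ⇒ sig = ⟨2 | 0⟩
  • {0,1}:  v_{0} + v_{1} = v_{7}  ⇒ sig = ⟨2 | 1⟩
  • {0,4}:  v_{0} + v_{4} = v_{1}  ⇒ sig = ⟨2 | 1⟩
  • {3,7}:  v_{3} + v_{7} = v_{0}  ⇒ sig = ⟨2 | 1⟩
  • {5,8}:  v_{5} + v_{8} = v_{6}  ⇒ sig = ⟨2 | 1⟩
  • {3,4}:  v_{3} + v_{4} = v_{2} + v_{6}  ⇒ sig = ⟨2 | 1 1⟩
  • {4,7}:  v_{4} + v_{7} = 2·v_{1}  ⇒ sig = ⟨2 | 2⟩
  • {0,2,6}:  v_{0} + v_{2} + v_{6} = 0  ⇒ sig = ⟨3 | 0⟩
  • {1,2,6}:  v_{1} + v_{2} + v_{6} = v_{4}  ⇒ sig = ⟨3 | 1⟩
  • {2,6,7}:  v_{2} + v_{6} + v_{7} = v_{1}  ⇒ sig = ⟨3 | 1⟩

Signatures (|P|; sorted positive RHS coefficients), sorted:
    |P|=2: 7 collections, coeffs (), (1), (1), (1), (1), (1,1), (2)
    |P|=3: 3 collections, coeffs (), (1), (1)
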